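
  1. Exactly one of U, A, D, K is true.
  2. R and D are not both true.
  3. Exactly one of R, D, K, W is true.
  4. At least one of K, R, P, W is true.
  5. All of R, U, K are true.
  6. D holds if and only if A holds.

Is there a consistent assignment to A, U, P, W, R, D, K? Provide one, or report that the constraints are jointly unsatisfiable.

Case K = True:
  (1) with K=T forces U = False.
  Constraint (5) is violated (U=F) — contradiction.
Case K = False:
  Constraint (5) is violated (K=F) — contradiction.
Both cases fail — unsatisfiable.

No satisfying assignment exists.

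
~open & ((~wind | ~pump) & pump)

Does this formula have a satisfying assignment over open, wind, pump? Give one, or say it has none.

open=F, wind=F, pump=T

  ~open = True
  (~wind | ~pump) & pump = True
    ~wind | ~pump = True
      ~wind = True
      ~pump = False
Both conjuncts True, so the formula holds.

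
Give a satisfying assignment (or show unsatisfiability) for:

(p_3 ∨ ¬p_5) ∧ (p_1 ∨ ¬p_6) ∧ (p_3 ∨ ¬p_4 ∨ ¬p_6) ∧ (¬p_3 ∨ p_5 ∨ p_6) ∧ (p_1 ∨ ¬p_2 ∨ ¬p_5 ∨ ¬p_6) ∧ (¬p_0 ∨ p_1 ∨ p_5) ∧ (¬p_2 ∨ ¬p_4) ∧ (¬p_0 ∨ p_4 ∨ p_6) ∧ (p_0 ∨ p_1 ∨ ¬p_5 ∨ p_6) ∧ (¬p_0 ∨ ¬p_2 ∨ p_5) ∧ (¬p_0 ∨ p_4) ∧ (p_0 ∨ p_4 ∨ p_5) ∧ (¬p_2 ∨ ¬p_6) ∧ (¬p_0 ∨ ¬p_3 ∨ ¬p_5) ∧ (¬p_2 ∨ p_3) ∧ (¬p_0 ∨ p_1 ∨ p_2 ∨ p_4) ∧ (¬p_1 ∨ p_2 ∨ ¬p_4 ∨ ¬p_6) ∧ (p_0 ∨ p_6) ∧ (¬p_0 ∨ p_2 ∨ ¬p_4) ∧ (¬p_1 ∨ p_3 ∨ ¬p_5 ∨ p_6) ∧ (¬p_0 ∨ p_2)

p_0 = False, p_1 = True, p_2 = False, p_3 = True, p_4 = False, p_5 = True, p_6 = True

Try p_0 = True:
  (¬p_0 ∨ p_4) forces p_4 = True.
  (¬p_2 ∨ ¬p_4) forces p_2 = False.
  clause (¬p_0 ∨ p_2 ∨ ¬p_4) is falsified — backtrack.
So p_0 = False.
  then (p_0 ∨ p_6) forces p_6 = True.
  then (p_1 ∨ ¬p_6) forces p_1 = True.
  then (¬p_2 ∨ ¬p_6) forces p_2 = False.
  then (¬p_1 ∨ p_2 ∨ ¬p_4 ∨ ¬p_6) forces p_4 = False.
  then (p_0 ∨ p_4 ∨ p_5) forces p_5 = True.
  then (p_3 ∨ ¬p_5) forces p_3 = True.
All clauses satisfied.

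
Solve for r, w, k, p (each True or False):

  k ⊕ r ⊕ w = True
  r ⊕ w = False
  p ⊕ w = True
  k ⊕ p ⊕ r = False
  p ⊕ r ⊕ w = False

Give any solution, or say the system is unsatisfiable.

r: True, w: True, k: True, p: False

k ⊕ r ⊕ w = T ⊕ T ⊕ T = True ✓
r ⊕ w = T ⊕ T = False ✓
p ⊕ w = F ⊕ T = True ✓
k ⊕ p ⊕ r = T ⊕ F ⊕ T = False ✓
p ⊕ r ⊕ w = F ⊕ T ⊕ T = False ✓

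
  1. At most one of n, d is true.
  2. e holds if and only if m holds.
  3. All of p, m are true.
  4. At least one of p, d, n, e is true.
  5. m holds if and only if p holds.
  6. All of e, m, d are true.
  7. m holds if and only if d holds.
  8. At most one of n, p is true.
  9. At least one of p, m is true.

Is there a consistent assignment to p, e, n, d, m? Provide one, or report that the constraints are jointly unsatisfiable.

p = True, e = True, n = False, d = True, m = True

  (1) {n, d}: 1 true — at most one ✓
  (2) e=T, m=T — same ✓
  (3) {p, m}: all 2 true ✓
  (4) {p, d, n, e}: 3 true — at least one ✓
  (5) m=T, p=T — same ✓
  (6) {e, m, d}: all 3 true ✓
  (7) m=T, d=T — same ✓
  (8) {n, p}: 1 true — at most one ✓
  (9) {p, m}: 2 true — at least one ✓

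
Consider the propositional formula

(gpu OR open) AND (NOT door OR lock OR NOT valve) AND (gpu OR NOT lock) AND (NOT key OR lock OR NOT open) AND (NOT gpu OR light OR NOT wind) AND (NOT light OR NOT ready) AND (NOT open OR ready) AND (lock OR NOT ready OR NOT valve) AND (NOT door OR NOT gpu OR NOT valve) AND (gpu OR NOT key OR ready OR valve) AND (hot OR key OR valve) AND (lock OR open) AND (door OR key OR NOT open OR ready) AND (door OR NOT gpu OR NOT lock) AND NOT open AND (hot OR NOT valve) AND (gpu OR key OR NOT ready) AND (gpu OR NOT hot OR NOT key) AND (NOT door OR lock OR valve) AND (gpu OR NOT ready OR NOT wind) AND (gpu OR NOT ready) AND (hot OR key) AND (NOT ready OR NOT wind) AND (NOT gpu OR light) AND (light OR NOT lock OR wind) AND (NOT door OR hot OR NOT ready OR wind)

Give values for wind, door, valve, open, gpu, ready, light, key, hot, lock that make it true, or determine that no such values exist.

wind: True, door: True, valve: False, open: False, gpu: True, ready: False, light: True, key: True, hot: False, lock: True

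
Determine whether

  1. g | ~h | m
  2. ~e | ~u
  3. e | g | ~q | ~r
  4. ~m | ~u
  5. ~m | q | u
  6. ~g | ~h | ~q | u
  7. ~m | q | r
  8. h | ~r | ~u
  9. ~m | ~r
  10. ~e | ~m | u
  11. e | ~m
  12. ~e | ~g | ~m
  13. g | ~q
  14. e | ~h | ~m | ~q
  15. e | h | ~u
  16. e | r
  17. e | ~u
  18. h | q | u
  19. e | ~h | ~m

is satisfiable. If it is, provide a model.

r = False, g = True, u = False, e = True, h = True, q = False, m = False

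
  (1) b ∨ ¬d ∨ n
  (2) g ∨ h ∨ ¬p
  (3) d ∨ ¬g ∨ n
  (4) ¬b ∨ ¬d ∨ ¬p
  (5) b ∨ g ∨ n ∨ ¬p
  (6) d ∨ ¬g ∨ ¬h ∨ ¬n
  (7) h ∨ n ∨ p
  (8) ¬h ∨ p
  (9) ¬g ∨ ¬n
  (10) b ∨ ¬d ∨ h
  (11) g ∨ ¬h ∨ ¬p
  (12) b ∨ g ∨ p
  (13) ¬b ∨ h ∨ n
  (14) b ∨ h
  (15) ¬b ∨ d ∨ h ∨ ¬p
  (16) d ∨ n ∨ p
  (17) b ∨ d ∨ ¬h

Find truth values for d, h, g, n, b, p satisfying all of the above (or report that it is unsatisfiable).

Set d = True.
Try h = True:
  (¬h ∨ p) forces p = True.
  (¬b ∨ ¬d ∨ ¬p) forces b = False.
  (b ∨ ¬d ∨ n) forces n = True.
  (¬g ∨ ¬n) forces g = False.
  clause (g ∨ ¬h ∨ ¬p) is falsified — backtrack.
So h = False.
  then (b ∨ ¬d ∨ h) forces b = True.
  then (¬b ∨ h ∨ n) forces n = True.
  then (¬b ∨ ¬d ∨ ¬p) forces p = False.
  then (¬g ∨ ¬n) forces g = False.
All clauses satisfied.

d: True, h: False, g: False, n: True, b: True, p: False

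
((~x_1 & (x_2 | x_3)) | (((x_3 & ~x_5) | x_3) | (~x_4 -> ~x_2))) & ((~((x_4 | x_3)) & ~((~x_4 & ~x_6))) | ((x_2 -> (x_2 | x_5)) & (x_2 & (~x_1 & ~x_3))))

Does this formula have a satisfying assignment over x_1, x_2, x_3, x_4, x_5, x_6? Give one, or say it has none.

x_1=F, x_2=T, x_3=F, x_4=F, x_5=F, x_6=T

  (~x_1 & (x_2 | x_3)) | (((x_3 & ~x_5) | x_3) | (~x_4 -> ~x_2)) = True
    ~x_1 & (x_2 | x_3) = True
      ~x_1 = True
      x_2 | x_3 = True
    ((x_3 & ~x_5) | x_3) | (~x_4 -> ~x_2) = False
      (x_3 & ~x_5) | x_3 = False
        x_3 & ~x_5 = False
          ~x_5 = True
      ~x_4 -> ~x_2 = False
        ~x_4 = True
        ~x_2 = False
  (~((x_4 | x_3)) & ~((~x_4 & ~x_6))) | ((x_2 -> (x_2 | x_5)) & (x_2 & (~x_1 & ~x_3))) = True
    ~((x_4 | x_3)) & ~((~x_4 & ~x_6)) = True
      ~((x_4 | x_3)) = True
        x_4 | x_3 = False
      ~((~x_4 & ~x_6)) = True
        ~x_4 & ~x_6 = False
          ~x_4 = True
          ~x_6 = False
    (x_2 -> (x_2 | x_5)) & (x_2 & (~x_1 & ~x_3)) = True
      x_2 -> (x_2 | x_5) = True
        x_2 | x_5 = True
      x_2 & (~x_1 & ~x_3) = True
        ~x_1 & ~x_3 = True
          ~x_1 = True
          ~x_3 = True
Both conjuncts True, so the formula holds.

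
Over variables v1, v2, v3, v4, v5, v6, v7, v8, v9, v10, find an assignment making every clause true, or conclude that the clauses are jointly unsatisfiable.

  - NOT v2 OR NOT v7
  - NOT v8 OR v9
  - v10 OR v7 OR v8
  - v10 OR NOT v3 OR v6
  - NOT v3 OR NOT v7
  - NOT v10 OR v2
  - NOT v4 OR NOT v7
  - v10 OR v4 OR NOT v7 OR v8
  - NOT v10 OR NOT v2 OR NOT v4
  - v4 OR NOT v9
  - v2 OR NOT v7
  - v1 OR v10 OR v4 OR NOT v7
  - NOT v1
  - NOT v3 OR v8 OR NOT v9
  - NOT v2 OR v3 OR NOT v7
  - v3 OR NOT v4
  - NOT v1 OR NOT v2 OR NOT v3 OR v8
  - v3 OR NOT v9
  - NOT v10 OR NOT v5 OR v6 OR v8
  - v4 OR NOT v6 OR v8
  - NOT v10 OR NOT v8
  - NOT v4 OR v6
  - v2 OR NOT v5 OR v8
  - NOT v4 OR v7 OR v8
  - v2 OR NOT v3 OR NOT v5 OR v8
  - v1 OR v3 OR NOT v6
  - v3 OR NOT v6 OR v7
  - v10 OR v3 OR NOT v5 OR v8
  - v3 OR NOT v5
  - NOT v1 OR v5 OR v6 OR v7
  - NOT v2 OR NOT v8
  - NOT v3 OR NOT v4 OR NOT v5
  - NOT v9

v1: False, v2: True, v3: True, v4: False, v5: False, v6: False, v7: False, v8: False, v9: False, v10: True

Unit clause (NOT v1) forces v1 = False.
Unit clause (NOT v9) forces v9 = False.
In (NOT v8 OR v9) only NOT v8 is left, so v8 = False.
Try v2 = False:
  (NOT v10 OR v2) forces v10 = False.
  (v10 OR v7 OR v8) forces v7 = True.
  clause (v2 OR NOT v7) is falsified — backtrack.
So v2 = True.
  then (NOT v2 OR NOT v7) forces v7 = False.
  then (v10 OR v7 OR v8) forces v10 = True.
  then (NOT v10 OR NOT v2 OR NOT v4) forces v4 = False.
  then (v4 OR NOT v6 OR v8) forces v6 = False.
  then (NOT v10 OR NOT v5 OR v6 OR v8) forces v5 = False.
Set v3 = True.
All clauses satisfied.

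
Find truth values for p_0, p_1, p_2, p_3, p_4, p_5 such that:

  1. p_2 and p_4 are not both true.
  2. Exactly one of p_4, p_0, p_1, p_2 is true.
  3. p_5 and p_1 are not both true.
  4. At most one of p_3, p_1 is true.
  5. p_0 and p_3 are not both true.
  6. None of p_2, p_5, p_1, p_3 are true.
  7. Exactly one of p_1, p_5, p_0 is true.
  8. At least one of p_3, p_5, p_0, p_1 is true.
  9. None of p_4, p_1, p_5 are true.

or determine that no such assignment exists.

p_0 = True; p_1 = False; p_2 = False; p_3 = False; p_4 = False; p_5 = False

  (1) p_2=F, p_4=F — not both ✓
  (2) {p_4, p_0, p_1, p_2}: 1 true — exactly one ✓
  (3) p_5=F, p_1=F — not both ✓
  (4) {p_3, p_1}: 0 true — at most one ✓
  (5) p_0=T, p_3=F — not both ✓
  (6) {p_2, p_5, p_1, p_3}: 0 true — none ✓
  (7) {p_1, p_5, p_0}: 1 true — exactly one ✓
  (8) {p_3, p_5, p_0, p_1}: 1 true — at least one ✓
  (9) {p_4, p_1, p_5}: 0 true — none ✓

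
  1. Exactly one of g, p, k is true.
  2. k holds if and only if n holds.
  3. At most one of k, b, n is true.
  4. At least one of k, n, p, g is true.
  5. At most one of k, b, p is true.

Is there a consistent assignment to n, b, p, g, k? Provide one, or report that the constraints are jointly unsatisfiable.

n = False; b = False; p = False; g = True; k = False

  (1) {g, p, k}: 1 true — exactly one ✓
  (2) k=F, n=F — same ✓
  (3) {k, b, n}: 0 true — at most one ✓
  (4) {k, n, p, g}: 1 true — at least one ✓
  (5) {k, b, p}: 0 true — at most one ✓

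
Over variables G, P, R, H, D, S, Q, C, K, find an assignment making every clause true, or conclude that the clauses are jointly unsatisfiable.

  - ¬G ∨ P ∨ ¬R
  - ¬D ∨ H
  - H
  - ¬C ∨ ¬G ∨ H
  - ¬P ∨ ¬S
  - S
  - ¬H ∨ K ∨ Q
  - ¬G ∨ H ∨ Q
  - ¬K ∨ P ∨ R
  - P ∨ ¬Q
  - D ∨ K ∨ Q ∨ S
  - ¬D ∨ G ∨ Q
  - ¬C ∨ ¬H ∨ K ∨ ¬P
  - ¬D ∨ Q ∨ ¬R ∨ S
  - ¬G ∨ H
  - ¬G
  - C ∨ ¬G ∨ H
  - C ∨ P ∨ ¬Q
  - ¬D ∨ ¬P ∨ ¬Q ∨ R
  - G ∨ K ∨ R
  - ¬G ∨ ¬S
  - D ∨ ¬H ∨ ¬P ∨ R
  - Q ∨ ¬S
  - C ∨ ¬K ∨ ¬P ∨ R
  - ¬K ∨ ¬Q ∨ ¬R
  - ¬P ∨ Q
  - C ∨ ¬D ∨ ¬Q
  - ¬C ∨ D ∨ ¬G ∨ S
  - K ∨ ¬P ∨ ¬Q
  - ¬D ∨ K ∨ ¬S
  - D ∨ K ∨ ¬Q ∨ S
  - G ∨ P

Case G = True:
  Clause (¬G) is falsified — contradiction.
Case G = False:
  (H) forces H = True.
  (S) forces S = True.
  (¬P ∨ ¬S) forces P = False.
  Clause (G ∨ P) is falsified — contradiction.
Both cases fail, so the formula is unsatisfiable.

Unsatisfiable — no assignment works.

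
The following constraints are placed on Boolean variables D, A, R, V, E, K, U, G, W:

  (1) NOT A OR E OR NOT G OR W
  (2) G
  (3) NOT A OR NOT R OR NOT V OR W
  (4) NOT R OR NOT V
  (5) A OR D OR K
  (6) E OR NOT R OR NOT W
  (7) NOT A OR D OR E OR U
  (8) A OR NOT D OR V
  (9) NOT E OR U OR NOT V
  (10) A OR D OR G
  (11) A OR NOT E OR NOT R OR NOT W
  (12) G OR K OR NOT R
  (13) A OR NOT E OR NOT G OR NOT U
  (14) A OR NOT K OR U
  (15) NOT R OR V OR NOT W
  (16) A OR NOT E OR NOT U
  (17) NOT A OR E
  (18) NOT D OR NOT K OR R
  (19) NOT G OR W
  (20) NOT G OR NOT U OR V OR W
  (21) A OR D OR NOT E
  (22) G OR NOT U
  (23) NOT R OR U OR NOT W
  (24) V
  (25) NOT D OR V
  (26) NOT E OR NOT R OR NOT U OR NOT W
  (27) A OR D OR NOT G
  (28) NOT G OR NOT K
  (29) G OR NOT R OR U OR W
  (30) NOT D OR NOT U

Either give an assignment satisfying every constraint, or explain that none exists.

Unit clause (G) forces G = True.
In (NOT G OR W) only W is left, so W = True.
Unit clause (V) forces V = True.
In (NOT G OR NOT K) only NOT K is left, so K = False.
In (NOT R OR NOT V) only NOT R is left, so R = False.
Set D = True.
  then (NOT D OR NOT U) forces U = False.
  then (NOT E OR U OR NOT V) forces E = False.
  then (NOT A OR E) forces A = False.
All clauses satisfied.

D = True; A = False; R = False; V = True; E = False; K = False; U = False; G = True; W = True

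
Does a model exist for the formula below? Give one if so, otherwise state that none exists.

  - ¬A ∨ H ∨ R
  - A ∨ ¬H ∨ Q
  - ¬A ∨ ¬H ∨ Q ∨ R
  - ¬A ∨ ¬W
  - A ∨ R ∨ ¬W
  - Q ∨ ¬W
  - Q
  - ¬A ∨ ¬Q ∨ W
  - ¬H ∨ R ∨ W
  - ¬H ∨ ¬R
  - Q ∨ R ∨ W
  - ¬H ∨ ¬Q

Unit clause (Q) forces Q = True.
In (¬H ∨ ¬Q) only ¬H is left, so H = False.
Set W = False.
  then (¬A ∨ ¬Q ∨ W) forces A = False.
Set R = True.
All clauses satisfied.

H = False; Q = True; W = False; R = True; A = False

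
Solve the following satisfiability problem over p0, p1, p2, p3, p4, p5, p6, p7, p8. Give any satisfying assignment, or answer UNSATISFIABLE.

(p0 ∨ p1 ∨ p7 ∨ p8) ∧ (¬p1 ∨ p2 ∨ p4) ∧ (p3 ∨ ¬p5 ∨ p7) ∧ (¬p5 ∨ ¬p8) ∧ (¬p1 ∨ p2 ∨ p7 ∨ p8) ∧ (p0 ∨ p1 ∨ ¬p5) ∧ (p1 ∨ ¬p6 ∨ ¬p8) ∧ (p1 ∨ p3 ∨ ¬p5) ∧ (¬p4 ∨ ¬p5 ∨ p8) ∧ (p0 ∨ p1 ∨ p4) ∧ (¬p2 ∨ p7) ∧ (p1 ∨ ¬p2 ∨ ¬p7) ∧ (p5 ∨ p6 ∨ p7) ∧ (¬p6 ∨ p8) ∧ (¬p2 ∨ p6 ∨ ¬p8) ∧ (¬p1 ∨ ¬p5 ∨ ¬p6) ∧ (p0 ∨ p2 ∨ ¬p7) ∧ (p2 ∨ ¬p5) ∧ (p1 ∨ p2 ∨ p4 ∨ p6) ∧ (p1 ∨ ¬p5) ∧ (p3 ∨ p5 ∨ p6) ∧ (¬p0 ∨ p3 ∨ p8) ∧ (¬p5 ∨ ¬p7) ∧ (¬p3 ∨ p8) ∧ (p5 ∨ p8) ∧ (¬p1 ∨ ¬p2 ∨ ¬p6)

p0 = False; p1 = True; p2 = False; p3 = False; p4 = True; p5 = False; p6 = True; p7 = False; p8 = True

Set p0 = False.
Set p1 = True.
Try p2 = True:
  (¬p2 ∨ p7) forces p7 = True.
  (¬p5 ∨ ¬p7) forces p5 = False.
  (p5 ∨ p8) forces p8 = True.
  (¬p2 ∨ p6 ∨ ¬p8) forces p6 = True.
  clause (¬p1 ∨ ¬p2 ∨ ¬p6) is falsified — backtrack.
So p2 = False.
  then (¬p1 ∨ p2 ∨ p4) forces p4 = True.
  then (p0 ∨ p2 ∨ ¬p7) forces p7 = False.
  then (p2 ∨ ¬p5) forces p5 = False.
  then (p5 ∨ p8) forces p8 = True.
  then (p5 ∨ p6 ∨ p7) forces p6 = True.
Set p3 = False.
All clauses satisfied.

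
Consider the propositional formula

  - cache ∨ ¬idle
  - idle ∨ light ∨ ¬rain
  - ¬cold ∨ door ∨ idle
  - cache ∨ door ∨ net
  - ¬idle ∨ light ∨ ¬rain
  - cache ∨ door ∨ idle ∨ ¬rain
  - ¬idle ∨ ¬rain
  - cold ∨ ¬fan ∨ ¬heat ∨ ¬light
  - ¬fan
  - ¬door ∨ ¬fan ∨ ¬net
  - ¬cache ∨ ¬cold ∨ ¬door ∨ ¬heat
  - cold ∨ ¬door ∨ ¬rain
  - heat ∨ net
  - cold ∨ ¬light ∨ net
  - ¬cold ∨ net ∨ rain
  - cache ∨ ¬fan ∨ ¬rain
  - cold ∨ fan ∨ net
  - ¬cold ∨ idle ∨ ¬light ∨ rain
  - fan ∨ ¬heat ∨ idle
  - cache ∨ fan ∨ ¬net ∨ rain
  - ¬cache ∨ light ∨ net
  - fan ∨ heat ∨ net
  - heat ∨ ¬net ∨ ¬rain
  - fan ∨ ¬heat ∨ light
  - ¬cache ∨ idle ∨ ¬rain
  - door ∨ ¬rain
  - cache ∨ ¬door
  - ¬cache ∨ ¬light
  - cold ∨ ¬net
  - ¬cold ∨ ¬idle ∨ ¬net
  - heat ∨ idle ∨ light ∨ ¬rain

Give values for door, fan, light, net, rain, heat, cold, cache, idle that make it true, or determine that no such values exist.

door = True; fan = False; light = False; net = True; rain = False; heat = False; cold = True; cache = True; idle = False

Unit clause (¬fan) forces fan = False.
Set door = True.
  then (cache ∨ ¬door) forces cache = True.
  then (¬cache ∨ ¬light) forces light = False.
  then (¬cache ∨ light ∨ net) forces net = True.
  then (fan ∨ ¬heat ∨ light) forces heat = False.
  then (cold ∨ ¬net) forces cold = True.
  then (¬cold ∨ ¬idle ∨ ¬net) forces idle = False.
  then (heat ∨ idle ∨ light ∨ ¬rain) forces rain = False.
All clauses satisfied.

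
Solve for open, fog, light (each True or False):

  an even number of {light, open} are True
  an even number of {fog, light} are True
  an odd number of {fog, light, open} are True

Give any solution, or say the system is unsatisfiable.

open=T, fog=T, light=T

{light, open}: 2 true → even ✓
{fog, light}: 2 true → even ✓
{fog, light, open}: 3 true → odd ✓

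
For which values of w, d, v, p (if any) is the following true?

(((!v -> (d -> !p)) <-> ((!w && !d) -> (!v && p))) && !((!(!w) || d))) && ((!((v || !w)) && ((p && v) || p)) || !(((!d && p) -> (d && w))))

w=F, d=F, v=F, p=T

  ((!v -> (d -> !p)) <-> ((!w && !d) -> (!v && p))) && !((!(!w) || d)) = True
    (!v -> (d -> !p)) <-> ((!w && !d) -> (!v && p)) = True
      !v -> (d -> !p) = True
        !v = True
        d -> !p = True
          !p = False
      (!w && !d) -> (!v && p) = True
        !w && !d = True
          !w = True
          !d = True
        !v && p = True
          !v = True
    !((!(!w) || d)) = True
      !(!w) || d = False
        !(!w) = False
          !w = True
  (!((v || !w)) && ((p && v) || p)) || !(((!d && p) -> (d && w))) = True
    !((v || !w)) && ((p && v) || p) = False
      !((v || !w)) = False
        v || !w = True
          !w = True
      (p && v) || p = True
        p && v = False
    !(((!d && p) -> (d && w))) = True
      (!d && p) -> (d && w) = False
        !d && p = True
          !d = True
        d && w = False
Both conjuncts True, so the formula holds.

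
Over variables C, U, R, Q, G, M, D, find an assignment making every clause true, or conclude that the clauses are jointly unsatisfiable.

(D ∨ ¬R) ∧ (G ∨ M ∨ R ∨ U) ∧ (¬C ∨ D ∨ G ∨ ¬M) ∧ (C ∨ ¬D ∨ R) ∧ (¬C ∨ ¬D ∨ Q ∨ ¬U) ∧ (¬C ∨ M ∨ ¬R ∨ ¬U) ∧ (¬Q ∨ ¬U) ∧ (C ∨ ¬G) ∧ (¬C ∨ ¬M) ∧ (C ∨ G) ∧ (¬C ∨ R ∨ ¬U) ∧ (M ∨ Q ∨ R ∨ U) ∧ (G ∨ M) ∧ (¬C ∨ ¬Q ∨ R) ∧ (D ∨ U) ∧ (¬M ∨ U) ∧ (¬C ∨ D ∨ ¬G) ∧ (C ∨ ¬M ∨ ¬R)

C=T, U=F, R=T, Q=T, G=T, M=F, D=T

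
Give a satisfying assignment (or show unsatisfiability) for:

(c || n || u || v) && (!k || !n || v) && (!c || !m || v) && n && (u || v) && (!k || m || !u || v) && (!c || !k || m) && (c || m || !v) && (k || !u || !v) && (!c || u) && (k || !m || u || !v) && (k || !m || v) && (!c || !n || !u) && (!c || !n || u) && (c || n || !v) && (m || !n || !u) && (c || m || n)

Unit clause (n) forces n = True.
Set k = True.
  then (!k || !n || v) forces v = True.
Try m = False:
  (!c || !k || m) forces c = False.
  clause (c || m || !v) is falsified — backtrack.
So m = True.
Try c = True:
  (!c || u) forces u = True.
  clause (!c || !n || !u) is falsified — backtrack.
So c = False.
Set u = True.
All clauses satisfied.

n = True, k = True, m = True, c = False, v = True, u = True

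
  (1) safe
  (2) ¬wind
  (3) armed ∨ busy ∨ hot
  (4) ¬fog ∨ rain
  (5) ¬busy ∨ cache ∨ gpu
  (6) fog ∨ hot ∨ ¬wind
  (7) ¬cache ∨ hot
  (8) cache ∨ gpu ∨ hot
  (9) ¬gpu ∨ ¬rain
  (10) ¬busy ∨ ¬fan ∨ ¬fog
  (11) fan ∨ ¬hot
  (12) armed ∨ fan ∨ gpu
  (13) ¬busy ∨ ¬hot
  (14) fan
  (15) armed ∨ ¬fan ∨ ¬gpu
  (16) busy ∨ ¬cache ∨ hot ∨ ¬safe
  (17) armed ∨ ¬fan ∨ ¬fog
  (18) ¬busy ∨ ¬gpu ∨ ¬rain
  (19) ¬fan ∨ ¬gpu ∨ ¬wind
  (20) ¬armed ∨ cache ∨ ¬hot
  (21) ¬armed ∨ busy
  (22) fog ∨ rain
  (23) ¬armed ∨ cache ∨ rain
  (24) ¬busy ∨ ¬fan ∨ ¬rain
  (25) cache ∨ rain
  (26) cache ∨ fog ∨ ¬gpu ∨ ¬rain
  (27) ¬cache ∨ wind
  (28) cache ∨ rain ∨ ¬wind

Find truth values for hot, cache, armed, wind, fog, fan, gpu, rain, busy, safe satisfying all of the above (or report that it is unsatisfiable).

Unit clause (safe) forces safe = True.
Unit clause (¬wind) forces wind = False.
Unit clause (fan) forces fan = True.
In (¬cache ∨ wind) only ¬cache is left, so cache = False.
In (cache ∨ rain) only rain is left, so rain = True.
In (¬gpu ∨ ¬rain) only ¬gpu is left, so gpu = False.
In (¬busy ∨ ¬fan ∨ ¬rain) only ¬busy is left, so busy = False.
In (cache ∨ gpu ∨ hot) only hot is left, so hot = True.
In (¬armed ∨ cache ∨ ¬hot) only ¬armed is left, so armed = False.
In (armed ∨ ¬fan ∨ ¬fog) only ¬fog is left, so fog = False.
All clauses satisfied.

hot: True, cache: False, armed: False, wind: False, fog: False, fan: True, gpu: False, rain: True, busy: False, safe: True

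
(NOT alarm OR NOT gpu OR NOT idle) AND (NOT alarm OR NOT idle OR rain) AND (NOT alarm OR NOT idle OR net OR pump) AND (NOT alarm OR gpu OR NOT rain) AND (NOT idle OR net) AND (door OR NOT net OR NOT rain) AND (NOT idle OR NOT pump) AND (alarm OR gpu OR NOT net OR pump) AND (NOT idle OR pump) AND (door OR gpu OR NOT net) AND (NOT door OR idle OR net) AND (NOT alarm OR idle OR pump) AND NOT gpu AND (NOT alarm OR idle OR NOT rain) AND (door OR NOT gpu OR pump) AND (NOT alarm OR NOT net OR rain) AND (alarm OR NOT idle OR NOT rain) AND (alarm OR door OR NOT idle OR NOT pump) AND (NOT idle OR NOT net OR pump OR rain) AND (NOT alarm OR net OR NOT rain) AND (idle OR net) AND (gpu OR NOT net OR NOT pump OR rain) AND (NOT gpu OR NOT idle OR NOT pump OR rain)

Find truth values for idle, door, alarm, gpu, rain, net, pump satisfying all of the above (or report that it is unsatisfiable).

idle = False, door = True, alarm = False, gpu = False, rain = True, net = True, pump = True

Unit clause (NOT gpu) forces gpu = False.
Try idle = True:
  (NOT idle OR net) forces net = True.
  (NOT idle OR NOT pump) forces pump = False.
  clause (NOT idle OR pump) is falsified — backtrack.
So idle = False.
  then (idle OR net) forces net = True.
  then (door OR gpu OR NOT net) forces door = True.
Set alarm = False.
  then (alarm OR gpu OR NOT net OR pump) forces pump = True.
  then (gpu OR NOT net OR NOT pump OR rain) forces rain = True.
All clauses satisfied.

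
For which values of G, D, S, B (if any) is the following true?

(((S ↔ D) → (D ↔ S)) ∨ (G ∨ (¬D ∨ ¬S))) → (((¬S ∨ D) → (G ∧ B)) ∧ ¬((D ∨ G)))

G: False, D: False, S: True, B: True

  (((S ↔ D) → (D ↔ S)) ∨ (G ∨ (¬D ∨ ¬S))) → (((¬S ∨ D) → (G ∧ B)) ∧ ¬((D ∨ G))) = True
    ((S ↔ D) → (D ↔ S)) ∨ (G ∨ (¬D ∨ ¬S)) = True
      (S ↔ D) → (D ↔ S) = True
        S ↔ D = False
        D ↔ S = False
      G ∨ (¬D ∨ ¬S) = True
        ¬D ∨ ¬S = True
          ¬D = True
          ¬S = False
    ((¬S ∨ D) → (G ∧ B)) ∧ ¬((D ∨ G)) = True
      (¬S ∨ D) → (G ∧ B) = True
        ¬S ∨ D = False
          ¬S = False
        G ∧ B = False
      ¬((D ∨ G)) = True
        D ∨ G = False
The formula evaluates to True.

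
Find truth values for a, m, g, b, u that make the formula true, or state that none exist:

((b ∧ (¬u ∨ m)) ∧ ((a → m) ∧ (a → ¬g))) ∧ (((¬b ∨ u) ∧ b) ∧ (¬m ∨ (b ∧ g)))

a = False; m = True; g = True; b = True; u = True

  (b ∧ (¬u ∨ m)) ∧ ((a → m) ∧ (a → ¬g)) = True
    b ∧ (¬u ∨ m) = True
      ¬u ∨ m = True
        ¬u = False
    (a → m) ∧ (a → ¬g) = True
      a → m = True
      a → ¬g = True
        ¬g = False
  ((¬b ∨ u) ∧ b) ∧ (¬m ∨ (b ∧ g)) = True
    (¬b ∨ u) ∧ b = True
      ¬b ∨ u = True
        ¬b = False
    ¬m ∨ (b ∧ g) = True
      ¬m = False
      b ∧ g = True
Both conjuncts True, so the formula holds.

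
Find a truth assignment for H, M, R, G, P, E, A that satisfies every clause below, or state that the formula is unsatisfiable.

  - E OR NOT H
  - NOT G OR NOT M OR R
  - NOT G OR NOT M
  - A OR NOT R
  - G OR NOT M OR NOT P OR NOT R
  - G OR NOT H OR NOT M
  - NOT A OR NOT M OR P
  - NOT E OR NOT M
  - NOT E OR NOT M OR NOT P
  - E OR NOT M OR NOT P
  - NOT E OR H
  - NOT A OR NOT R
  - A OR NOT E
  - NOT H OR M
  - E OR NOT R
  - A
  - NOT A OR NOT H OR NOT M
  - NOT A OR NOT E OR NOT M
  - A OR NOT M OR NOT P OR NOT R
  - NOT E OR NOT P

H = False, M = False, R = False, G = False, P = False, E = False, A = True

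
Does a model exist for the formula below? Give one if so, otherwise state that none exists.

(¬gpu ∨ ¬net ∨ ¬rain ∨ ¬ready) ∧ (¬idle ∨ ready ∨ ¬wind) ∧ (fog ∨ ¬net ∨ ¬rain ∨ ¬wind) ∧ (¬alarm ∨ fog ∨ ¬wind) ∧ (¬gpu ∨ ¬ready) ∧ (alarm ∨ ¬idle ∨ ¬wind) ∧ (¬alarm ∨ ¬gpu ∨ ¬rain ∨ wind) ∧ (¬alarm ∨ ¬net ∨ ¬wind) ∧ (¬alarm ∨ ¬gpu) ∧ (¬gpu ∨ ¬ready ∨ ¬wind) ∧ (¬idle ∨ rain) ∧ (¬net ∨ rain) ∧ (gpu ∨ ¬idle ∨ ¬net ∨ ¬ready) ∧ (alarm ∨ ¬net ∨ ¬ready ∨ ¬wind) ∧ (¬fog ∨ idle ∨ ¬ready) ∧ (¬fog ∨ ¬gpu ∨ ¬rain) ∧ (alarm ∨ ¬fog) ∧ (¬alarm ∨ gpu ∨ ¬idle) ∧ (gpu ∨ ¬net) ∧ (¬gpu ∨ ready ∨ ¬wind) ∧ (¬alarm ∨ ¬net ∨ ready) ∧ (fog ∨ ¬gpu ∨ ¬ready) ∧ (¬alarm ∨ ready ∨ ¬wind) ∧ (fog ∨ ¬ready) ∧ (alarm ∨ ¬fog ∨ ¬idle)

gpu = False, alarm = True, rain = False, net = False, ready = False, idle = False, fog = False, wind = False

Set gpu = False.
  then (gpu ∨ ¬net) forces net = False.
Set alarm = True.
  then (¬alarm ∨ gpu ∨ ¬idle) forces idle = False.
Set rain = False.
Set ready = False.
  then (¬alarm ∨ ready ∨ ¬wind) forces wind = False.
Set fog = False.
All clauses satisfied.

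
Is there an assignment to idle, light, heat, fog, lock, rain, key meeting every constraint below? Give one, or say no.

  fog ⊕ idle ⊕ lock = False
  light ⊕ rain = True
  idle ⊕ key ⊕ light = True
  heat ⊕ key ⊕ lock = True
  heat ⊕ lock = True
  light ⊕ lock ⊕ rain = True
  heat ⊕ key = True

idle = True; light = False; heat = True; fog = True; lock = False; rain = True; key = False

fog ⊕ idle ⊕ lock = T ⊕ T ⊕ F = False ✓
light ⊕ rain = F ⊕ T = True ✓
idle ⊕ key ⊕ light = T ⊕ F ⊕ F = True ✓
heat ⊕ key ⊕ lock = T ⊕ F ⊕ F = True ✓
heat ⊕ lock = T ⊕ F = True ✓
light ⊕ lock ⊕ rain = F ⊕ F ⊕ T = True ✓
heat ⊕ key = T ⊕ F = True ✓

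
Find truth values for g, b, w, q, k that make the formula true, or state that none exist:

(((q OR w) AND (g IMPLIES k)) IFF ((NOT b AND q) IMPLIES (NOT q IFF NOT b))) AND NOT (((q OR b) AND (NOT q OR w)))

g: False, b: False, w: True, q: False, k: False

  ((q OR w) AND (g IMPLIES k)) IFF ((NOT b AND q) IMPLIES (NOT q IFF NOT b)) = True
    (q OR w) AND (g IMPLIES k) = True
      q OR w = True
      g IMPLIES k = True
    (NOT b AND q) IMPLIES (NOT q IFF NOT b) = True
      NOT b AND q = False
        NOT b = True
      NOT q IFF NOT b = True
        NOT q = True
        NOT b = True
  NOT (((q OR b) AND (NOT q OR w))) = True
    (q OR b) AND (NOT q OR w) = False
      q OR b = False
      NOT q OR w = True
        NOT q = True
Both conjuncts True, so the formula holds.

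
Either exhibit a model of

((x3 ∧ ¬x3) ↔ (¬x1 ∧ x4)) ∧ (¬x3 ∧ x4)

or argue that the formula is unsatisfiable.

x1 = True; x3 = False; x4 = True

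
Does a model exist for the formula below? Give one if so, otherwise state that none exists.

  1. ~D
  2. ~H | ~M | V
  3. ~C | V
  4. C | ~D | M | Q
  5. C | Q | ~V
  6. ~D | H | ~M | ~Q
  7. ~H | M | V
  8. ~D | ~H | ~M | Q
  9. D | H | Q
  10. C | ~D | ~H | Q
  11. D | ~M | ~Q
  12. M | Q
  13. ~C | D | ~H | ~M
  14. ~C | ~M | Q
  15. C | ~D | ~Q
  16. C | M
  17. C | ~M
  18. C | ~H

Unit clause (~D) forces D = False.
Set Q = True.
  then (D | ~M | ~Q) forces M = False.
  then (C | M) forces C = True.
  then (~C | V) forces V = True.
Set H = False.
All clauses satisfied.

Q = True, V = True, D = False, C = True, M = False, H = False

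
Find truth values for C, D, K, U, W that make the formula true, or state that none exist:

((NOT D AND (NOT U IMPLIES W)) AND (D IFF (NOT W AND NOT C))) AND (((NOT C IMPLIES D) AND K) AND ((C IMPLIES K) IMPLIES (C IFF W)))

C = True, D = False, K = True, U = True, W = True

  (NOT D AND (NOT U IMPLIES W)) AND (D IFF (NOT W AND NOT C)) = True
    NOT D AND (NOT U IMPLIES W) = True
      NOT D = True
      NOT U IMPLIES W = True
        NOT U = False
    D IFF (NOT W AND NOT C) = True
      NOT W AND NOT C = False
        NOT W = False
        NOT C = False
  ((NOT C IMPLIES D) AND K) AND ((C IMPLIES K) IMPLIES (C IFF W)) = True
    (NOT C IMPLIES D) AND K = True
      NOT C IMPLIES D = True
        NOT C = False
    (C IMPLIES K) IMPLIES (C IFF W) = True
      C IMPLIES K = True
      C IFF W = True
Both conjuncts True, so the formula holds.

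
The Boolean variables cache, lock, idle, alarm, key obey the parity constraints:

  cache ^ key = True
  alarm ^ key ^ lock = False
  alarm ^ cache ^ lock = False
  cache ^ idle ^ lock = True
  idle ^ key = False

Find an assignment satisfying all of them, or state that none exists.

Adding constraints 1, 2, 3 mod 2: every variable appears an even number of times on the left, so the left side is 0.
But the right sides sum to 1 (mod 2). 0 ≠ 1 — the system is inconsistent.

Unsatisfiable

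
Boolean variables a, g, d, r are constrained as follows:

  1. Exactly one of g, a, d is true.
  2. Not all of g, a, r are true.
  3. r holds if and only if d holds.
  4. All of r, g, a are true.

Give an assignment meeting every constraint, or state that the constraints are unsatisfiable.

Case a = True:
  (1) with a=T forces g = False.
  Constraint (4) is violated (g=F) — contradiction.
Case a = False:
  Constraint (4) is violated (a=F) — contradiction.
Both cases fail — unsatisfiable.

Unsatisfiable — no assignment works.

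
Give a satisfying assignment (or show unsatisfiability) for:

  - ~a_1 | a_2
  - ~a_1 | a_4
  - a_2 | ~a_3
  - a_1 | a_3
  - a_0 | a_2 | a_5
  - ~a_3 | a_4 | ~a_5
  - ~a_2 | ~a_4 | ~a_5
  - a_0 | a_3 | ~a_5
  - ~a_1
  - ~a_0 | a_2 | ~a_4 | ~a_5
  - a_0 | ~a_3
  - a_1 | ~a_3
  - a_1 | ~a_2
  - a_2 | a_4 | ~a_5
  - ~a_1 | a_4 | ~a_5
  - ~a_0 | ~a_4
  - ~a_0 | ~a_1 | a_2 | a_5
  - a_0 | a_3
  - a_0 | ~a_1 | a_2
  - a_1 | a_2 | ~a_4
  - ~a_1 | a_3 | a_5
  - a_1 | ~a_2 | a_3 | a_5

Case a_1 = True:
  Clause (~a_1) is falsified — contradiction.
Case a_1 = False:
  (a_1 | a_3) forces a_3 = True.
  Clause (a_1 | ~a_3) is falsified — contradiction.
Both cases fail, so the formula is unsatisfiable.

UNSATISFIABLE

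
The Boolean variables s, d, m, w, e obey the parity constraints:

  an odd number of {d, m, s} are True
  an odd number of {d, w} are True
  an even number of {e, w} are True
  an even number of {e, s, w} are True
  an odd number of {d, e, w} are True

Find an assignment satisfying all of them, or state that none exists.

s=F; d=T; m=F; w=F; e=F

{d, m, s}: 1 true → odd ✓
{d, w}: 1 true → odd ✓
{e, w}: 0 true → even ✓
{e, s, w}: 0 true → even ✓
{d, e, w}: 1 true → odd ✓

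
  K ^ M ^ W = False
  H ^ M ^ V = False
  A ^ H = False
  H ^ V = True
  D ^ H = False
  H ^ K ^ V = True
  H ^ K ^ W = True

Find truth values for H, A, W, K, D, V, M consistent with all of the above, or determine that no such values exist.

H = False, A = False, W = True, K = False, D = False, V = True, M = True

K ^ M ^ W = F ^ T ^ T = False ✓
H ^ M ^ V = F ^ T ^ T = False ✓
A ^ H = F ^ F = False ✓
H ^ V = F ^ T = True ✓
D ^ H = F ^ F = False ✓
H ^ K ^ V = F ^ F ^ T = True ✓
H ^ K ^ W = F ^ F ^ T = True ✓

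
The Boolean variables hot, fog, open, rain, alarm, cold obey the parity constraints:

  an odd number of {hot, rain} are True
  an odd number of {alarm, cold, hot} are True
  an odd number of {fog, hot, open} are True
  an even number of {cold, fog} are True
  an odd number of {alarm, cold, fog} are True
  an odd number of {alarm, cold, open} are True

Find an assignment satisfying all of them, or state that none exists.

hot: True, fog: True, open: True, rain: False, alarm: True, cold: True

{hot, rain}: 1 true → odd ✓
{alarm, cold, hot}: 3 true → odd ✓
{fog, hot, open}: 3 true → odd ✓
{cold, fog}: 2 true → even ✓
{alarm, cold, fog}: 3 true → odd ✓
{alarm, cold, open}: 3 true → odd ✓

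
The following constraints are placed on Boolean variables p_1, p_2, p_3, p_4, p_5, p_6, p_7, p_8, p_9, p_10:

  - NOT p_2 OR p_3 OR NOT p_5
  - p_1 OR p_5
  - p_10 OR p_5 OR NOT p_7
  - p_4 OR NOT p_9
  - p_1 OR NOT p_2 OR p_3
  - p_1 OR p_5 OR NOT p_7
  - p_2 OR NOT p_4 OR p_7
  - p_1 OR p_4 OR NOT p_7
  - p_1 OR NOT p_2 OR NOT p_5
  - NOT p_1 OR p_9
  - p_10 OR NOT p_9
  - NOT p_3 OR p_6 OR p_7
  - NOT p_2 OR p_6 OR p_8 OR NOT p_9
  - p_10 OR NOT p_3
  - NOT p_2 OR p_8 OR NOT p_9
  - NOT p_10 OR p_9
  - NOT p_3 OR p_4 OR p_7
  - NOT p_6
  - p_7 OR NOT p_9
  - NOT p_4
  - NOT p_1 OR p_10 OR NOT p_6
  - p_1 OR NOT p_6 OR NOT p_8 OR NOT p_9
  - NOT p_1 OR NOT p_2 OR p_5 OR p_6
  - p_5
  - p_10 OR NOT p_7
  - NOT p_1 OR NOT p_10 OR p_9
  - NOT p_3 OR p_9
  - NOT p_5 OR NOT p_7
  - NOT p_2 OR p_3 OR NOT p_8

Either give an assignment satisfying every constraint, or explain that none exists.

Unit clause (NOT p_6) forces p_6 = False.
Unit clause (NOT p_4) forces p_4 = False.
Unit clause (p_5) forces p_5 = True.
In (NOT p_5 OR NOT p_7) only NOT p_7 is left, so p_7 = False.
In (p_4 OR NOT p_9) only NOT p_9 is left, so p_9 = False.
In (NOT p_1 OR p_9) only NOT p_1 is left, so p_1 = False.
In (NOT p_3 OR p_6 OR p_7) only NOT p_3 is left, so p_3 = False.
In (NOT p_10 OR p_9) only NOT p_10 is left, so p_10 = False.
In (NOT p_2 OR p_3 OR NOT p_5) only NOT p_2 is left, so p_2 = False.
Set p_8 = True.
All clauses satisfied.

p_1=F; p_2=F; p_3=F; p_4=F; p_5=T; p_6=F; p_7=F; p_8=T; p_9=F; p_10=F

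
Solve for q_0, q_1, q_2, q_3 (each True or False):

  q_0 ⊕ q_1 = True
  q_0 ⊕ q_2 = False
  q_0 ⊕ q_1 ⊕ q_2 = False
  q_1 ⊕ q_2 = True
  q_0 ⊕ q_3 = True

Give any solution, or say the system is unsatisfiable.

q_0 = True, q_1 = False, q_2 = True, q_3 = False

q_0 ⊕ q_1 = T ⊕ F = True ✓
q_0 ⊕ q_2 = T ⊕ T = False ✓
q_0 ⊕ q_1 ⊕ q_2 = T ⊕ F ⊕ T = False ✓
q_1 ⊕ q_2 = F ⊕ T = True ✓
q_0 ⊕ q_3 = T ⊕ F = True ✓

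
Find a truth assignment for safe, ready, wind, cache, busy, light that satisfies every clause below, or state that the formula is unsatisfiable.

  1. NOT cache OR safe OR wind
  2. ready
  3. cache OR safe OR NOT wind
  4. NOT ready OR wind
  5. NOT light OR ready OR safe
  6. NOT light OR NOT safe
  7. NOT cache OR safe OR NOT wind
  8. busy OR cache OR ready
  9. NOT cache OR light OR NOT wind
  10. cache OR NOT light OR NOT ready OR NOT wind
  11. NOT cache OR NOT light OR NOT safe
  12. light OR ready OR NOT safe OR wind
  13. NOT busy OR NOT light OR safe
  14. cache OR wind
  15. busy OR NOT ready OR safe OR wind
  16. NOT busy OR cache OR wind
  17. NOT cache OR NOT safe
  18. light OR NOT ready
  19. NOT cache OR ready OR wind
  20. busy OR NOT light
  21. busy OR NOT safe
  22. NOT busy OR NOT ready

UNSATISFIABLE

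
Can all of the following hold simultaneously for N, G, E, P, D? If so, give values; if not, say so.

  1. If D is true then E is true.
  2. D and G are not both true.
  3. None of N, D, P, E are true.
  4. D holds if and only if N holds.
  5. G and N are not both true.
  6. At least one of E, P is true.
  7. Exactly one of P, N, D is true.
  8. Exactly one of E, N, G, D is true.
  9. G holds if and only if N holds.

Unsatisfiable — no assignment works.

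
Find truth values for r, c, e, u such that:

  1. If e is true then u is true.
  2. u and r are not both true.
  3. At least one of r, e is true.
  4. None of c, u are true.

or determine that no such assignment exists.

r: True, c: False, e: False, u: False

  (1) e=F ⇒ u: vacuous ✓
  (2) u=F, r=T — not both ✓
  (3) {r, e}: 1 true — at least one ✓
  (4) {c, u}: 0 true — none ✓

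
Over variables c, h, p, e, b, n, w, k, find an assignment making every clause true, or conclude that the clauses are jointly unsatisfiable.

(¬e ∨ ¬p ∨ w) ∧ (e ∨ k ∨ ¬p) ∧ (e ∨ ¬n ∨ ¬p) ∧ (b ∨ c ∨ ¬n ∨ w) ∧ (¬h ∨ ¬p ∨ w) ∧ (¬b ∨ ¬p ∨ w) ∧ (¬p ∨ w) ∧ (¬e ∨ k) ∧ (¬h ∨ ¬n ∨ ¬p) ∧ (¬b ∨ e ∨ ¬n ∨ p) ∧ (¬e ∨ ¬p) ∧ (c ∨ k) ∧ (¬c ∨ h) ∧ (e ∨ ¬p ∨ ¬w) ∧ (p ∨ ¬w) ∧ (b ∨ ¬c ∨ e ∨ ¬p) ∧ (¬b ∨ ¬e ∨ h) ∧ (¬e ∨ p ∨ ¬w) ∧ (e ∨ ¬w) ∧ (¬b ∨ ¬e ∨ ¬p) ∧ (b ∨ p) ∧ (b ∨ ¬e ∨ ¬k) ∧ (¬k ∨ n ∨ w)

c = True, h = True, p = False, e = True, b = True, n = True, w = False, k = True

Set c = True.
  then (¬c ∨ h) forces h = True.
Try p = True:
  (¬h ∨ ¬p ∨ w) forces w = True.
  (¬h ∨ ¬n ∨ ¬p) forces n = False.
  (¬e ∨ ¬p) forces e = False.
  clause (e ∨ ¬p ∨ ¬w) is falsified — backtrack.
So p = False.
  then (p ∨ ¬w) forces w = False.
  then (b ∨ p) forces b = True.
Set e = True.
  then (¬e ∨ k) forces k = True.
  then (¬k ∨ n ∨ w) forces n = True.
All clauses satisfied.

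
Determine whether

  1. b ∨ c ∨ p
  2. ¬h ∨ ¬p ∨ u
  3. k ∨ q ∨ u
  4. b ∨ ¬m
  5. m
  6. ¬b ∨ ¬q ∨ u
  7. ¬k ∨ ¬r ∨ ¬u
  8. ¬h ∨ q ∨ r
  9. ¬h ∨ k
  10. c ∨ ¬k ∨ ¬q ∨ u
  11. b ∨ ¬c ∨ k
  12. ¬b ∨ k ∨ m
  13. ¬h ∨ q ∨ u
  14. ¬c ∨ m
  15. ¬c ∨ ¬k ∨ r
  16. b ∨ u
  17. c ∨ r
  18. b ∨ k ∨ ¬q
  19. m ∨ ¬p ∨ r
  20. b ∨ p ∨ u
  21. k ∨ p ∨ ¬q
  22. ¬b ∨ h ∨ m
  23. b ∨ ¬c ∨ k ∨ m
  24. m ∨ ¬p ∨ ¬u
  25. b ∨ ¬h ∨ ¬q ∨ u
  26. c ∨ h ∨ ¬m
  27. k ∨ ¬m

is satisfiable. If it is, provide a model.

Unit clause (m) forces m = True.
In (k ∨ ¬m) only k is left, so k = True.
In (b ∨ ¬m) only b is left, so b = True.
Set q = False.
Try r = False:
  (¬h ∨ q ∨ r) forces h = False.
  (¬c ∨ ¬k ∨ r) forces c = False.
  clause (c ∨ r) is falsified — backtrack.
So r = True.
  then (¬k ∨ ¬r ∨ ¬u) forces u = False.
  then (¬h ∨ q ∨ u) forces h = False.
  then (c ∨ h ∨ ¬m) forces c = True.
Set p = False.
All clauses satisfied.

q = False; b = True; r = True; k = True; p = False; u = False; m = True; h = False; c = True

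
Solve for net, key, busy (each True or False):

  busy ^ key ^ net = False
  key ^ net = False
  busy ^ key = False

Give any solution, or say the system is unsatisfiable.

net=F; key=F; busy=F

busy ^ key ^ net = F ^ F ^ F = False ✓
key ^ net = F ^ F = False ✓
busy ^ key = F ^ F = False ✓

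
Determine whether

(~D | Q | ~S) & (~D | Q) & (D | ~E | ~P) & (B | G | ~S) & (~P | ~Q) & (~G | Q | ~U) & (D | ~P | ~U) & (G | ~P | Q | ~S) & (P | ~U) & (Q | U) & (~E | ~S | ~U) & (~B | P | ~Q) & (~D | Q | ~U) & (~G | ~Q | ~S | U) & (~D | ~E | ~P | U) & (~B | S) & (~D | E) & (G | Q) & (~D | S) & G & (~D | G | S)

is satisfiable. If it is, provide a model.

G = True; E = False; S = False; P = False; Q = True; D = False; B = False; U = False

Unit clause (G) forces G = True.
Set E = False.
  then (~D | E) forces D = False.
Set S = False.
  then (~B | S) forces B = False.
Try P = True:
  (~P | ~Q) forces Q = False.
  (~G | Q | ~U) forces U = False.
  clause (Q | U) is falsified — backtrack.
So P = False.
  then (P | ~U) forces U = False.
  then (Q | U) forces Q = True.
All clauses satisfied.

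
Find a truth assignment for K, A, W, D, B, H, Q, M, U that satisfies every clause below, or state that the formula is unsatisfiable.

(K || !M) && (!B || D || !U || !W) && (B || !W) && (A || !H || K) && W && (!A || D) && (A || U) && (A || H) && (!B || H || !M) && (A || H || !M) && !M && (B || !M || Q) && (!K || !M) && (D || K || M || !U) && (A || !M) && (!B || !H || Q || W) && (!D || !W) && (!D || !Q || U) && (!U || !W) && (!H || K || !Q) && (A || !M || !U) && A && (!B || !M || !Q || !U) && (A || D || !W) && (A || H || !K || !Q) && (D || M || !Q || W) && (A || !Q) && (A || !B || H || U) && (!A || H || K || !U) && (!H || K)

Case A = True:
  (W) forces W = True.
  (B || !W) forces B = True.
  (!A || D) forces D = True.
  Clause (!D || !W) is falsified — contradiction.
Case A = False:
  Clause (A) is falsified — contradiction.
Both cases fail, so the formula is unsatisfiable.

The formula is unsatisfiable.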